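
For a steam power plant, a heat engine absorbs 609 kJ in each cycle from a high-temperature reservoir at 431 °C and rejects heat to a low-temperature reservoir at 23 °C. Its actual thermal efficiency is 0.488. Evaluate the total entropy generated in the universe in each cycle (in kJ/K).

T_H = 431 °C → 431 + 273.15 = 704.15 K.
T_C = 23 °C → 23 + 273.15 = 296.15 K.
W = η·Q_H = 0.488 × 609 = 297.2 kJ, so Q_C = Q_H − W = 311.8 kJ.
Entropy balance on the reservoirs: −Q_H/T_H = -0.8649 kJ/K, +Q_C/T_C = 1.053 kJ/K.
ΔS_univ = −Q_H/T_H + Q_C/T_C = 0.1880 kJ/K (> 0, since η = 0.488 < η_Carnot = 0.579).

ΔS_univ ≈ 0.1880 kJ/K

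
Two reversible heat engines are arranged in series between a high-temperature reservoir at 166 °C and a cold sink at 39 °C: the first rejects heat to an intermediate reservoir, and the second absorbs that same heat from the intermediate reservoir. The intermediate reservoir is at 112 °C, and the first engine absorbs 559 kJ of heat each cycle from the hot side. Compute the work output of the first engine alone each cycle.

W₁ ≈ 68.7 kJ

T_H = 166 °C → 166 + 273.15 = 439.15 K.
T_C = 39 °C → 39 + 273.15 = 312.15 K.
T_m = 112 °C → 112 + 273.15 = 385.15 K.
First-stage efficiency η₁ = 1 − T_m/T_H = 1 − 385.15/439.15 = 0.1230.
W₁ = η₁·Q_H = 0.1230 × 559 = 68.7 kJ.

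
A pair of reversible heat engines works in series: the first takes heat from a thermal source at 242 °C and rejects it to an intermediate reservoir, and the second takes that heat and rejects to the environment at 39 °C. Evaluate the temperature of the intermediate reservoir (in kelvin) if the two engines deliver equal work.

T_m ≈ 414 K

T_H = 242 °C → 242 + 273.15 = 515.15 K.
T_C = 39 °C → 39 + 273.15 = 312.15 K.
For reversible stages Q_m = Q_H·(T_m/T_H). Setting W₁ = Q_H(1 − T_m/T_H) equal to W₂ = Q_m(1 − T_C/T_m) = Q_H·(T_m − T_C)/T_H gives T_H − T_m = T_m − T_C, so T_m = (T_H + T_C)/2 = (515.15 + 312.15)/2 = 414 K.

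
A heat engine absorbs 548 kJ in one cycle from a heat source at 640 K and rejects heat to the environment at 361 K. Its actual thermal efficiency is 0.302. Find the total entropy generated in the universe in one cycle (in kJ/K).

W = η·Q_H = 0.302 × 548 = 165.5 kJ, so Q_C = Q_H − W = 382.5 kJ.
The hot reservoir loses entropy Q_H/T_H = 548/640.00 = 0.8562 kJ/K; the cold reservoir gains Q_C/T_C = 382.5/361.00 = 1.060 kJ/K.
ΔS_univ = −Q_H/T_H + Q_C/T_C = 0.203 kJ/K (> 0, since η = 0.302 < η_Carnot = 0.436).

ΔS_univ ≈ 0.203 kJ/K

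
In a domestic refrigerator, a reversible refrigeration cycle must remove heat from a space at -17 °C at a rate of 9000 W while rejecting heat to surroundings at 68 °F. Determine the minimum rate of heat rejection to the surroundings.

T_H = 68 °F → (68 − 32) × 5/9 = 20.00 °C = 293.15 K.
T_C = -17 °C → -17 + 273.15 = 256.15 K.
For a reversible cycle Q_H/Q_C = T_H/T_C, so Q_H = Q_C·T_H/T_C = 9000 × 293.15/256.15 = 10300 W.

Q̇_H ≈ 10300 W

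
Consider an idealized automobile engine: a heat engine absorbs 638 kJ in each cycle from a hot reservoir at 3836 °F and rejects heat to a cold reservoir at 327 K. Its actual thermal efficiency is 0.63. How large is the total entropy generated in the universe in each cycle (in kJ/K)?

ΔS_univ ≈ 0.455 kJ/K

T_H = 3836 °F → (3836 − 32) × 5/9 = 2113.33 °C = 2386.48 K.
W = η·Q_H = 0.63 × 638 = 401.9 kJ, so Q_C = Q_H − W = 236.1 kJ.
Reservoir entropy changes: ΔS_H = −Q_H/T_H = −638/2386.48 = -0.2673 kJ/K and ΔS_C = +Q_C/T_C = 236.1/327.00 = 0.7219 kJ/K.
ΔS_univ = −Q_H/T_H + Q_C/T_C = 0.455 kJ/K (> 0, since η = 0.63 < η_Carnot = 0.863).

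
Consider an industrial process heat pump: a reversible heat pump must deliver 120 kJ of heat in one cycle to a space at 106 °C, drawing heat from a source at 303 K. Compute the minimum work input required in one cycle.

T_H = 106 °C → 106 + 273.15 = 379.15 K.
COP_HP = T_H/(T_H − T_C) = 379.15/76.15 = 4.9790.
W = Q_H/COP_HP = 120/4.9790 = 24.10 kJ.

W_in ≈ 24.10 kJ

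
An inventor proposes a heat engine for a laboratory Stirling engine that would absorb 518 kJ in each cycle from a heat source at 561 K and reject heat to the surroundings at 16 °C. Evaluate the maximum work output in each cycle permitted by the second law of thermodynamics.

W_max ≈ 251 kJ

T_C = 16 °C → 16 + 273.15 = 289.15 K.
By the Carnot theorem, η_max = 1 − T_C/T_H = 1 − 289.15/561.00 = 0.4846.
W_max = η_max · Q_H = 0.4846 × 518 = 251 kJ.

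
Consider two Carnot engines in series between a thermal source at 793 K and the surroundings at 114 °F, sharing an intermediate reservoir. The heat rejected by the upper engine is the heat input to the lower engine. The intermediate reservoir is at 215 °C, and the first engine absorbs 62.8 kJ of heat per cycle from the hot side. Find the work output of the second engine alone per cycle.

T_C = 114 °F → (114 − 32) × 5/9 = 45.56 °C = 318.71 K.
T_m = 215 °C → 215 + 273.15 = 488.15 K.
Heat entering the second stage: Q_m = Q_H·(T_m/T_H) = 62.8 × 488.15/793.00 = 38.7 kJ.
Second-stage efficiency η₂ = 1 − T_C/T_m = 1 − 318.71/488.15 = 0.3471, so W₂ = η₂·Q_m = 13.4 kJ.

W₂ ≈ 13.4 kJ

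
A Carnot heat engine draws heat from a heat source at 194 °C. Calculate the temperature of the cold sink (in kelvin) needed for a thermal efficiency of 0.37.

T_C ≈ 294.3 K

T_H = 194 °C → 194 + 273.15 = 467.15 K.
From η = 1 − T_C/T_H, T_C = T_H·(1 − η) = 467.15 × (1 − 0.37) = 294.3 K.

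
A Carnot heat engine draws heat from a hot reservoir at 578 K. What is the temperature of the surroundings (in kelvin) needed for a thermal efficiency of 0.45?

T_C ≈ 317.9 K

From η = 1 − T_C/T_H, T_C = T_H·(1 − η) = 578.00 × (1 − 0.45) = 317.9 K.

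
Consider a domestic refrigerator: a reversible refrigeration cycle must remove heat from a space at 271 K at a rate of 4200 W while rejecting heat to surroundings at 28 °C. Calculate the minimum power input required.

T_H = 28 °C → 28 + 273.15 = 301.15 K.
Carnot COP: COP_R = T_C/(T_H − T_C) = 271.00/30.15 = 8.9884.
W = Q_C/COP_R = 4200/8.9884 = 467.3 W.

Ẇ_in ≈ 467.3 W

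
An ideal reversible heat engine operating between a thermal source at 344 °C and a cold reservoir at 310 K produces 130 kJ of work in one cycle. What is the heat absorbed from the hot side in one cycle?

Q_H ≈ 261 kJ

T_H = 344 °C → 344 + 273.15 = 617.15 K.
η_rev = 1 − T_C/T_H = 1 − 310.00/617.15 = 0.4977.
Q_H = W/η = 130/0.4977 = 261 kJ.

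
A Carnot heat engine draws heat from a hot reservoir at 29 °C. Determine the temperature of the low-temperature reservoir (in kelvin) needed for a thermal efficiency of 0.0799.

T_C ≈ 278 K

T_H = 29 °C → 29 + 273.15 = 302.15 K.
From η = 1 − T_C/T_H, T_C = T_H·(1 − η) = 302.15 × (1 − 0.0799) = 278 K.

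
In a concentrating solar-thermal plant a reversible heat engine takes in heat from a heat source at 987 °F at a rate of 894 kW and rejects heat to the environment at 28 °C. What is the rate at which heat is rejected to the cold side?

T_H = 987 °F → (987 − 32) × 5/9 = 530.56 °C = 803.71 K.
T_C = 28 °C → 28 + 273.15 = 301.15 K.
For a reversible engine, η = 1 − T_C/T_H = 1 − 301.15/803.71 = 0.6253.
For a reversible cycle Q_C/Q_H = T_C/T_H, so Q_C = 894 × 301.15/803.71 = 335 kW.

Q̇_C ≈ 335 kW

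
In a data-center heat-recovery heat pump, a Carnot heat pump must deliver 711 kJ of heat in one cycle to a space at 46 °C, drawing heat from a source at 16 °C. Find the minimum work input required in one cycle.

T_H = 46 °C → 46 + 273.15 = 319.15 K.
T_C = 16 °C → 16 + 273.15 = 289.15 K.
For a reversible heat pump, COP_HP = T_H/(T_H − T_C) = 319.15/30.00 = 10.6383.
W = Q_H/COP_HP = 711/10.6383 = 66.8 kJ.

W_in ≈ 66.8 kJ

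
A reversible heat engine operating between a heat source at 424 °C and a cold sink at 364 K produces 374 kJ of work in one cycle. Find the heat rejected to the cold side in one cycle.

Q_C ≈ 409 kJ

T_H = 424 °C → 424 + 273.15 = 697.15 K.
Carnot efficiency: η = 1 − T_C/T_H = 1 − 364.00/697.15 = 0.4779.
Since Q_C/Q_H = T_C/T_H and Q_H = W/η, Q_C = W·T_C/(T_H − T_C) = 374 × 364.00/333.15 = 409 kJ.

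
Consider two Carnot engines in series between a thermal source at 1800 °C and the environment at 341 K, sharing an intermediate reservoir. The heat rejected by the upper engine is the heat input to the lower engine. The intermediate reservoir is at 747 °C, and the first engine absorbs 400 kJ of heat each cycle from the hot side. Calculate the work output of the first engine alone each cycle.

T_H = 1800 °C → 1800 + 273.15 = 2073.15 K.
T_m = 747 °C → 747 + 273.15 = 1020.15 K.
First-stage efficiency η₁ = 1 − T_m/T_H = 1 − 1020.15/2073.15 = 0.5079.
W₁ = η₁·Q_H = 0.5079 × 400 = 203 kJ.

W₁ ≈ 203 kJ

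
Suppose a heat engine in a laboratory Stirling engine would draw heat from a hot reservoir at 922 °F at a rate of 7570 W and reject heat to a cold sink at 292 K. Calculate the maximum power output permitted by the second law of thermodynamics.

Ẇ_max ≈ 4690 W

T_H = 922 °F → (922 − 32) × 5/9 = 494.44 °C = 767.59 K.
The upper bound on efficiency is η_max = 1 − T_C/T_H = 1 − 292.00/767.59 = 0.6196.
W_max = η_max · Q_H = 0.6196 × 7570 = 4690 W.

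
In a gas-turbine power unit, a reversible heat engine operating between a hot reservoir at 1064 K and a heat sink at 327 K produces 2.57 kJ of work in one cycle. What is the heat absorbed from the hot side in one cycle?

Q_H ≈ 3.71 kJ

The Carnot efficiency is η = 1 − T_C/T_H = 1 − 327.00/1064.00 = 0.6927.
Q_H = W/η = 2.57/0.6927 = 3.71 kJ.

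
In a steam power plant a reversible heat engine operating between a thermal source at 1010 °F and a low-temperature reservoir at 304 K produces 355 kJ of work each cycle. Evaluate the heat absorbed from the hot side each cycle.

T_H = 1010 °F → (1010 − 32) × 5/9 = 543.33 °C = 816.48 K.
For a reversible engine, η = 1 − T_C/T_H = 1 − 304.00/816.48 = 0.6277.
Q_H = W/η = 355/0.6277 = 565.6 kJ.

Q_H ≈ 565.6 kJ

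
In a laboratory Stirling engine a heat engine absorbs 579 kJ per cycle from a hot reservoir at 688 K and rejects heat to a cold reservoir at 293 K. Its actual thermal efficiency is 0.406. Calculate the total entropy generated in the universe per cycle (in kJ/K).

W = η·Q_H = 0.406 × 579 = 235.1 kJ, so Q_C = Q_H − W = 343.9 kJ.
The hot reservoir loses entropy Q_H/T_H = 579/688.00 = 0.8416 kJ/K; the cold reservoir gains Q_C/T_C = 343.9/293.00 = 1.174 kJ/K.
ΔS_univ = −Q_H/T_H + Q_C/T_C = 0.332 kJ/K (> 0, since η = 0.406 < η_Carnot = 0.574).

ΔS_univ ≈ 0.332 kJ/K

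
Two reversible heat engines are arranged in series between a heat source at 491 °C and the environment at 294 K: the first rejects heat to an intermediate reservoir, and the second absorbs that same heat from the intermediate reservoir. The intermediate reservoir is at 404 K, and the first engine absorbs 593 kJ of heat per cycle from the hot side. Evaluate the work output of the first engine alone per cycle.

T_H = 491 °C → 491 + 273.15 = 764.15 K.
First-stage efficiency η₁ = 1 − T_m/T_H = 1 − 404.00/764.15 = 0.4713.
W₁ = η₁·Q_H = 0.4713 × 593 = 279 kJ.

W₁ ≈ 279 kJ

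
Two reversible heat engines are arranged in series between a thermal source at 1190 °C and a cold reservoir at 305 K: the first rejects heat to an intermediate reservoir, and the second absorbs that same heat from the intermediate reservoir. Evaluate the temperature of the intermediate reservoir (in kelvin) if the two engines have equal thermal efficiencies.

T_m ≈ 668.0 K

T_H = 1190 °C → 1190 + 273.15 = 1463.15 K.
Equal efficiencies require 1 − T_m/T_H = 1 − T_C/T_m, i.e. T_m/T_H = T_C/T_m, so T_m = √(T_H·T_C) = √(1463.15 × 305.00) = 668.0 K.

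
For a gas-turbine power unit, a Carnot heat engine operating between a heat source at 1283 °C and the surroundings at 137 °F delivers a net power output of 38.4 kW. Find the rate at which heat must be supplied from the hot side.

Q̇_H ≈ 48.8 kW

T_H = 1283 °C → 1283 + 273.15 = 1556.15 K.
T_C = 137 °F → (137 − 32) × 5/9 = 58.33 °C = 331.48 K.
Since the cycle is reversible, η = 1 − T_C/T_H = 1 − 331.48/1556.15 = 0.7870.
Q_H = W/η = 38.4/0.7870 = 48.8 kW.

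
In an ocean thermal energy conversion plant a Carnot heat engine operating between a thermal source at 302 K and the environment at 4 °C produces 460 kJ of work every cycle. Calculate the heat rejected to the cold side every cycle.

T_C = 4 °C → 4 + 273.15 = 277.15 K.
For a reversible engine, η = 1 − T_C/T_H = 1 − 277.15/302.00 = 0.0823.
Since Q_C/Q_H = T_C/T_H and Q_H = W/η, Q_C = W·T_C/(T_H − T_C) = 460 × 277.15/24.85 = 5130 kJ.

Q_C ≈ 5130 kJ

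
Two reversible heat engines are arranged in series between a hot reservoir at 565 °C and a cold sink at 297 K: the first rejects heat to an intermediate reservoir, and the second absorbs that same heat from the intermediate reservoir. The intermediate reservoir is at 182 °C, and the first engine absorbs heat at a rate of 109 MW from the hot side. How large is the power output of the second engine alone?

T_H = 565 °C → 565 + 273.15 = 838.15 K.
T_m = 182 °C → 182 + 273.15 = 455.15 K.
Heat entering the second stage: Q_m = Q_H·(T_m/T_H) = 109 × 455.15/838.15 = 59.2 MW.
Second-stage efficiency η₂ = 1 − T_C/T_m = 1 − 297.00/455.15 = 0.3475, so W₂ = η₂·Q_m = 20.6 MW.

Ẇ₂ ≈ 20.6 MW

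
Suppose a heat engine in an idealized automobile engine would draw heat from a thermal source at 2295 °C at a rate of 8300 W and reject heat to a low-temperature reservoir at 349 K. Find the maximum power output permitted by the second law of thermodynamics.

T_H = 2295 °C → 2295 + 273.15 = 2568.15 K.
No engine can exceed the Carnot limit: η_max = 1 − T_C/T_H = 1 − 349.00/2568.15 = 0.8641.
W_max = η_max · Q_H = 0.8641 × 8300 = 7172 W.

Ẇ_max ≈ 7172 W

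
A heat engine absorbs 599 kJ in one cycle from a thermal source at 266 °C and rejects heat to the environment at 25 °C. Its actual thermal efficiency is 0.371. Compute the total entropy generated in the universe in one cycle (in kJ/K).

T_H = 266 °C → 266 + 273.15 = 539.15 K.
T_C = 25 °C → 25 + 273.15 = 298.15 K.
W = η·Q_H = 0.371 × 599 = 222.2 kJ, so Q_C = Q_H − W = 376.8 kJ.
The hot reservoir loses entropy Q_H/T_H = 599/539.15 = 1.111 kJ/K; the cold reservoir gains Q_C/T_C = 376.8/298.15 = 1.264 kJ/K.
ΔS_univ = −Q_H/T_H + Q_C/T_C = 0.1527 kJ/K (> 0, since η = 0.371 < η_Carnot = 0.447).

ΔS_univ ≈ 0.1527 kJ/K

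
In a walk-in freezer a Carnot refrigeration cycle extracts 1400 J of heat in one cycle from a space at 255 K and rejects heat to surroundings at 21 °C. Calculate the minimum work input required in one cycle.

W_in ≈ 214.9 J

T_H = 21 °C → 21 + 273.15 = 294.15 K.
For a reversible refrigerator, COP_R = T_C/(T_H − T_C) = 255.00/39.15 = 6.5134.
W = Q_C/COP_R = 1400/6.5134 = 214.9 J.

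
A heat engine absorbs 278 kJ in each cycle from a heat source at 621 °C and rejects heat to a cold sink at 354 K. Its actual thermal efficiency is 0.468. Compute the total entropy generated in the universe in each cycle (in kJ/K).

ΔS_univ ≈ 0.107 kJ/K

T_H = 621 °C → 621 + 273.15 = 894.15 K.
W = η·Q_H = 0.468 × 278 = 130.1 kJ, so Q_C = Q_H − W = 147.9 kJ.
Entropy balance on the reservoirs: −Q_H/T_H = -0.3109 kJ/K, +Q_C/T_C = 0.4178 kJ/K.
ΔS_univ = −Q_H/T_H + Q_C/T_C = 0.107 kJ/K (> 0, since η = 0.468 < η_Carnot = 0.604).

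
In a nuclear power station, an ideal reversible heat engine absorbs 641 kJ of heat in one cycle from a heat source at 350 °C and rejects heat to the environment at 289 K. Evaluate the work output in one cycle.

T_H = 350 °C → 350 + 273.15 = 623.15 K.
η_rev = 1 − T_C/T_H = 1 − 289.00/623.15 = 0.5362.
W = η·Q_H = 0.5362 × 641 = 344 kJ.

W ≈ 344 kJ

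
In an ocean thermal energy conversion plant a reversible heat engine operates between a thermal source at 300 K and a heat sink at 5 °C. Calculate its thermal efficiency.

T_C = 5 °C → 5 + 273.15 = 278.15 K.
Carnot efficiency: η = 1 − T_C/T_H = 1 − 278.15/300.00 = 0.07283.

η ≈ 0.07283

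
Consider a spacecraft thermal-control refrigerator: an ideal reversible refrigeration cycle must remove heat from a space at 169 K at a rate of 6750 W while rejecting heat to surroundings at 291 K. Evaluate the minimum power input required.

For a reversible refrigerator, COP_R = T_C/(T_H − T_C) = 169.00/122.00 = 1.3852.
W = Q_C/COP_R = 6750/1.3852 = 4870 W.

Ẇ_in ≈ 4870 W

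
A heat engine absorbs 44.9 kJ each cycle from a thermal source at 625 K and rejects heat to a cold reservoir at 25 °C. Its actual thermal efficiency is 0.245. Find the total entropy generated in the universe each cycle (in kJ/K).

ΔS_univ ≈ 0.0419 kJ/K

T_C = 25 °C → 25 + 273.15 = 298.15 K.
W = η·Q_H = 0.245 × 44.9 = 11.00 kJ, so Q_C = Q_H − W = 33.90 kJ.
The hot reservoir loses entropy Q_H/T_H = 44.9/625.00 = 0.07184 kJ/K; the cold reservoir gains Q_C/T_C = 33.90/298.15 = 0.1137 kJ/K.
ΔS_univ = −Q_H/T_H + Q_C/T_C = 0.0419 kJ/K (> 0, since η = 0.245 < η_Carnot = 0.523).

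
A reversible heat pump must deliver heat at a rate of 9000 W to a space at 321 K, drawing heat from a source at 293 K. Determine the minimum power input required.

COP_HP = T_H/(T_H − T_C) = 321.00/28.00 = 11.4643.
W = Q_H/COP_HP = 9000/11.4643 = 785 W.

Ẇ_in ≈ 785 W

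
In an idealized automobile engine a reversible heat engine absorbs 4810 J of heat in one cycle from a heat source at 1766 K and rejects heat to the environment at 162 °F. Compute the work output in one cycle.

T_C = 162 °F → (162 − 32) × 5/9 = 72.22 °C = 345.37 K.
η_rev = 1 − T_C/T_H = 1 − 345.37/1766.00 = 0.8044.
W = η·Q_H = 0.8044 × 4810 = 3869 J.

W ≈ 3869 J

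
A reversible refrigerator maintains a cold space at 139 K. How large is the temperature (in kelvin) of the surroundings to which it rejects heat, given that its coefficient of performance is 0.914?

COP_R = T_C/(T_H − T_C) ⇒ T_H = T_C·(1 + 1/COP_R) = 139.00 × (1 + 1/0.914) = 291 K.

T_H ≈ 291 K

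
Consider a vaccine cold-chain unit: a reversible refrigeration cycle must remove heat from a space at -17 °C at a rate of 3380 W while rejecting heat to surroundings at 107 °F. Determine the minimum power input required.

T_H = 107 °F → (107 − 32) × 5/9 = 41.67 °C = 314.82 K.
T_C = -17 °C → -17 + 273.15 = 256.15 K.
For a reversible refrigerator, COP_R = T_C/(T_H − T_C) = 256.15/58.67 = 4.3662.
W = Q_C/COP_R = 3380/4.3662 = 774 W.

Ẇ_in ≈ 774 W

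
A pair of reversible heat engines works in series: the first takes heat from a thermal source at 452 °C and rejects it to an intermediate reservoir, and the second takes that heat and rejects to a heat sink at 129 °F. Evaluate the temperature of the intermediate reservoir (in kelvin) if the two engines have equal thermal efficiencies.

T_H = 452 °C → 452 + 273.15 = 725.15 K.
T_C = 129 °F → (129 − 32) × 5/9 = 53.89 °C = 327.04 K.
Equal efficiencies require 1 − T_m/T_H = 1 − T_C/T_m, i.e. T_m/T_H = T_C/T_m, so T_m = √(T_H·T_C) = √(725.15 × 327.04) = 487.0 K.

T_m ≈ 487.0 K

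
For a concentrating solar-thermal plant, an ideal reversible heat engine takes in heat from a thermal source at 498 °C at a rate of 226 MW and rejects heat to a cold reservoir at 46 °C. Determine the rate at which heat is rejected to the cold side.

T_H = 498 °C → 498 + 273.15 = 771.15 K.
T_C = 46 °C → 46 + 273.15 = 319.15 K.
For a reversible engine, η = 1 − T_C/T_H = 1 − 319.15/771.15 = 0.5861.
For a reversible cycle Q_C/Q_H = T_C/T_H, so Q_C = 226 × 319.15/771.15 = 93.53 MW.

Q̇_C ≈ 93.53 MW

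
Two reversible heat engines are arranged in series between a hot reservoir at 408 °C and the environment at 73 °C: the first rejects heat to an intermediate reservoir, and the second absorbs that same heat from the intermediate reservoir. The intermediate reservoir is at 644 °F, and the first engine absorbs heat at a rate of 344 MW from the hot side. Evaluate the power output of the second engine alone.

T_H = 408 °C → 408 + 273.15 = 681.15 K.
T_C = 73 °C → 73 + 273.15 = 346.15 K.
T_m = 644 °F → (644 − 32) × 5/9 = 340.00 °C = 613.15 K.
Heat entering the second stage: Q_m = Q_H·(T_m/T_H) = 344 × 613.15/681.15 = 309.7 MW.
Second-stage efficiency η₂ = 1 − T_C/T_m = 1 − 346.15/613.15 = 0.4355, so W₂ = η₂·Q_m = 134.8 MW.

Ẇ₂ ≈ 134.8 MW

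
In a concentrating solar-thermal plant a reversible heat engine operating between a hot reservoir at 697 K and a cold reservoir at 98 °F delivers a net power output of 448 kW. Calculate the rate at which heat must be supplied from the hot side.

T_C = 98 °F → (98 − 32) × 5/9 = 36.67 °C = 309.82 K.
η_rev = 1 − T_C/T_H = 1 − 309.82/697.00 = 0.5555.
Q_H = W/η = 448/0.5555 = 806.5 kW.

Q̇_H ≈ 806.5 kW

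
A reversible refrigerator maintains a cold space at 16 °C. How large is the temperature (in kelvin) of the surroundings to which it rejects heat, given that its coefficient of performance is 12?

T_C = 16 °C → 16 + 273.15 = 289.15 K.
COP_R = T_C/(T_H − T_C) ⇒ T_H = T_C·(1 + 1/COP_R) = 289.15 × (1 + 1/12) = 313 K.

T_H ≈ 313 K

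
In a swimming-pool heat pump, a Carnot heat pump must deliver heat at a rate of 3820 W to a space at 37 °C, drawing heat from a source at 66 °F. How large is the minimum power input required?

Ẇ_in ≈ 223 W

T_H = 37 °C → 37 + 273.15 = 310.15 K.
T_C = 66 °F → (66 − 32) × 5/9 = 18.89 °C = 292.04 K.
COP_HP = T_H/(T_H − T_C) = 310.15/18.11 = 17.1248.
W = Q_H/COP_HP = 3820/17.1248 = 223 W.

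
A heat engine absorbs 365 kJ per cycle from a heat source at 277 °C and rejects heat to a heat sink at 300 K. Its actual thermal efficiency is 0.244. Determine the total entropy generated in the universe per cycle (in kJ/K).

ΔS_univ ≈ 0.256 kJ/K

T_H = 277 °C → 277 + 273.15 = 550.15 K.
W = η·Q_H = 0.244 × 365 = 89.06 kJ, so Q_C = Q_H − W = 275.9 kJ.
Reservoir entropy changes: ΔS_H = −Q_H/T_H = −365/550.15 = -0.6635 kJ/K and ΔS_C = +Q_C/T_C = 275.9/300.00 = 0.9198 kJ/K.
ΔS_univ = −Q_H/T_H + Q_C/T_C = 0.256 kJ/K (> 0, since η = 0.244 < η_Carnot = 0.455).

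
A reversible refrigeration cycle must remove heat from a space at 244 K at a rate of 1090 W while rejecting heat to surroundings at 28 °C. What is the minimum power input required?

T_H = 28 °C → 28 + 273.15 = 301.15 K.
The reversible coefficient of performance is COP_R = T_C/(T_H − T_C) = 244.00/57.15 = 4.2695.
W = Q_C/COP_R = 1090/4.2695 = 255 W.

Ẇ_in ≈ 255 W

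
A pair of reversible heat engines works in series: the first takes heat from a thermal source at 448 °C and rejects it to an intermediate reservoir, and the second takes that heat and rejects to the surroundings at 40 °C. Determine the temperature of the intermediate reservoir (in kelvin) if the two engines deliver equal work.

T_H = 448 °C → 448 + 273.15 = 721.15 K.
T_C = 40 °C → 40 + 273.15 = 313.15 K.
For reversible stages Q_m = Q_H·(T_m/T_H). Setting W₁ = Q_H(1 − T_m/T_H) equal to W₂ = Q_m(1 − T_C/T_m) = Q_H·(T_m − T_C)/T_H gives T_H − T_m = T_m − T_C, so T_m = (T_H + T_C)/2 = (721.15 + 313.15)/2 = 517 K.

T_m ≈ 517 K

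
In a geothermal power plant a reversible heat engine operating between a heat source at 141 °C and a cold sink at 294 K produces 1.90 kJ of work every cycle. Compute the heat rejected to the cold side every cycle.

Q_C ≈ 4.649 kJ

T_H = 141 °C → 141 + 273.15 = 414.15 K.
Carnot efficiency: η = 1 − T_C/T_H = 1 − 294.00/414.15 = 0.2901.
Since Q_C/Q_H = T_C/T_H and Q_H = W/η, Q_C = W·T_C/(T_H − T_C) = 1.90 × 294.00/120.15 = 4.649 kJ.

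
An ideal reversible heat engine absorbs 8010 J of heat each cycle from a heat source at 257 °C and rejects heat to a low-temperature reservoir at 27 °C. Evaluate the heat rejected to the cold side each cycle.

T_H = 257 °C → 257 + 273.15 = 530.15 K.
T_C = 27 °C → 27 + 273.15 = 300.15 K.
For a reversible engine, η = 1 − T_C/T_H = 1 − 300.15/530.15 = 0.4338.
For a reversible cycle Q_C/Q_H = T_C/T_H, so Q_C = 8010 × 300.15/530.15 = 4530 J.

Q_C ≈ 4530 J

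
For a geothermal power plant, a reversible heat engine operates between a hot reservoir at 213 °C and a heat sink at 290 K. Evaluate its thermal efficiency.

η ≈ 0.403

T_H = 213 °C → 213 + 273.15 = 486.15 K.
Carnot efficiency: η = 1 − T_C/T_H = 1 − 290.00/486.15 = 0.403.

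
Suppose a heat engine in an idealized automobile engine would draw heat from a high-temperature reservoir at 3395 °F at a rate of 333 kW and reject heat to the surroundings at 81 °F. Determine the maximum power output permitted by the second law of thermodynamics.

Ẇ_max ≈ 286 kW

T_H = 3395 °F → (3395 − 32) × 5/9 = 1868.33 °C = 2141.48 K.
T_C = 81 °F → (81 − 32) × 5/9 = 27.22 °C = 300.37 K.
No engine can exceed the Carnot limit: η_max = 1 − T_C/T_H = 1 − 300.37/2141.48 = 0.8597.
W_max = η_max · Q_H = 0.8597 × 333 = 286 kW.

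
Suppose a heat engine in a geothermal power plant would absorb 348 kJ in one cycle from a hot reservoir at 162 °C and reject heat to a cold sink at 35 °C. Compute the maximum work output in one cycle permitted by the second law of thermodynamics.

T_H = 162 °C → 162 + 273.15 = 435.15 K.
T_C = 35 °C → 35 + 273.15 = 308.15 K.
No engine can exceed the Carnot limit: η_max = 1 − T_C/T_H = 1 − 308.15/435.15 = 0.2919.
W_max = η_max · Q_H = 0.2919 × 348 = 102 kJ.

W_max ≈ 102 kJ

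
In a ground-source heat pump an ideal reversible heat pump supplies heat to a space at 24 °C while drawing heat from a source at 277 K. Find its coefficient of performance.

T_H = 24 °C → 24 + 273.15 = 297.15 K.
COP_HP = T_H/(T_H − T_C) = 297.15/(297.15 − 277.00) = 14.7.

COP_HP ≈ 14.7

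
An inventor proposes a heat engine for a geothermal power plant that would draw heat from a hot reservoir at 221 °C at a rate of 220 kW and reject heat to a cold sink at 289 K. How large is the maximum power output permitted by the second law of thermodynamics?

T_H = 221 °C → 221 + 273.15 = 494.15 K.
By the Carnot theorem, η_max = 1 − T_C/T_H = 1 − 289.00/494.15 = 0.4152.
W_max = η_max · Q_H = 0.4152 × 220 = 91.33 kW.

Ẇ_max ≈ 91.33 kW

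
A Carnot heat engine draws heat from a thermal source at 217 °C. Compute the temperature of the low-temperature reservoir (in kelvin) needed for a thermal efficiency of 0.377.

T_C ≈ 305.4 K

T_H = 217 °C → 217 + 273.15 = 490.15 K.
From η = 1 − T_C/T_H, T_C = T_H·(1 − η) = 490.15 × (1 − 0.377) = 305.4 K.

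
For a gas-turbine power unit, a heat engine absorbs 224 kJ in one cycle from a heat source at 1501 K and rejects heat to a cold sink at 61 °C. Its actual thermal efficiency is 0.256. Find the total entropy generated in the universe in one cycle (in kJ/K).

T_C = 61 °C → 61 + 273.15 = 334.15 K.
W = η·Q_H = 0.256 × 224 = 57.34 kJ, so Q_C = Q_H − W = 166.7 kJ.
Entropy balance on the reservoirs: −Q_H/T_H = -0.1492 kJ/K, +Q_C/T_C = 0.4987 kJ/K.
ΔS_univ = −Q_H/T_H + Q_C/T_C = 0.3495 kJ/K (> 0, since η = 0.256 < η_Carnot = 0.777).

ΔS_univ ≈ 0.3495 kJ/K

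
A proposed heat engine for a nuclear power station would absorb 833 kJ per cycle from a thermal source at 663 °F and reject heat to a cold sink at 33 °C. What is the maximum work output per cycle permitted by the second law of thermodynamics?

T_H = 663 °F → (663 − 32) × 5/9 = 350.56 °C = 623.71 K.
T_C = 33 °C → 33 + 273.15 = 306.15 K.
The upper bound on efficiency is η_max = 1 − T_C/T_H = 1 − 306.15/623.71 = 0.5091.
W_max = η_max · Q_H = 0.5091 × 833 = 424.1 kJ.

W_max ≈ 424.1 kJ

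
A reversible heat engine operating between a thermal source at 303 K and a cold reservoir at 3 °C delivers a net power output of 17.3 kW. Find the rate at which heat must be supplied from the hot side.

Q̇_H ≈ 195 kW

T_C = 3 °C → 3 + 273.15 = 276.15 K.
The Carnot efficiency is η = 1 − T_C/T_H = 1 − 276.15/303.00 = 0.0886.
Q_H = W/η = 17.3/0.0886 = 195 kW.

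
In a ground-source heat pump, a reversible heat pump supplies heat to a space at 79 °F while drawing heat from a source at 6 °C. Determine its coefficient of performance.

T_H = 79 °F → (79 − 32) × 5/9 = 26.11 °C = 299.26 K.
T_C = 6 °C → 6 + 273.15 = 279.15 K.
For a reversible heat pump, COP_HP = T_H/(T_H − T_C) = 299.26/(299.26 − 279.15) = 14.88.

COP_HP ≈ 14.88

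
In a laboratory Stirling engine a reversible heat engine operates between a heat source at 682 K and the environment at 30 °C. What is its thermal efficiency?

T_C = 30 °C → 30 + 273.15 = 303.15 K.
For a reversible engine, η = 1 − T_C/T_H = 1 − 303.15/682.00 = 0.555.

η ≈ 0.555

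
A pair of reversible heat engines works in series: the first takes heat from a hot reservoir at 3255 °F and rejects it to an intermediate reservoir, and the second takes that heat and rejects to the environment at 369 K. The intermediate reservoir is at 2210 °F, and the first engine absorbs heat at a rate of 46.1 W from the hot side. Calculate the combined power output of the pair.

T_H = 3255 °F → (3255 − 32) × 5/9 = 1790.56 °C = 2063.71 K.
Two reversible stages in series are equivalent to a single Carnot engine between T_H and T_C, so η_total = 1 − T_C/T_H = 1 − 369.00/2063.71 = 0.8212.
W_total = η_total · Q_H = 0.8212 × 46.1 = 37.9 W.

Ẇ_total ≈ 37.9 W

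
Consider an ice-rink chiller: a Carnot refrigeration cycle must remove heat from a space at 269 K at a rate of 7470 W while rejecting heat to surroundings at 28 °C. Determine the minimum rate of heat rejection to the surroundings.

Q̇_H ≈ 8363 W

T_H = 28 °C → 28 + 273.15 = 301.15 K.
For a reversible cycle Q_H/Q_C = T_H/T_C, so Q_H = Q_C·T_H/T_C = 7470 × 301.15/269.00 = 8363 W.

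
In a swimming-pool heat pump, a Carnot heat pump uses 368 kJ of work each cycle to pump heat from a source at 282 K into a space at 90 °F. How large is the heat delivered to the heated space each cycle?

T_H = 90 °F → (90 − 32) × 5/9 = 32.22 °C = 305.37 K.
COP_HP = T_H/(T_H − T_C) = 305.37/23.37 = 13.0656.
Q_H = COP_HP · W = 13.0656 × 368 = 4808 kJ.

Q_H ≈ 4808 kJ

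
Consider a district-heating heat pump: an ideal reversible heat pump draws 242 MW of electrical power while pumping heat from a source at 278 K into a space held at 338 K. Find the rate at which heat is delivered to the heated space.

The Carnot heat-pump COP is COP_HP = T_H/(T_H − T_C) = 338.00/60.00 = 5.6333.
Q_H = COP_HP · W = 5.6333 × 242 = 1363 MW.

Q̇_H ≈ 1363 MW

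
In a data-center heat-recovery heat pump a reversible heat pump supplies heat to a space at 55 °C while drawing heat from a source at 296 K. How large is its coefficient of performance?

T_H = 55 °C → 55 + 273.15 = 328.15 K.
The Carnot heat-pump COP is COP_HP = T_H/(T_H − T_C) = 328.15/(328.15 − 296.00) = 10.21.

COP_HP ≈ 10.21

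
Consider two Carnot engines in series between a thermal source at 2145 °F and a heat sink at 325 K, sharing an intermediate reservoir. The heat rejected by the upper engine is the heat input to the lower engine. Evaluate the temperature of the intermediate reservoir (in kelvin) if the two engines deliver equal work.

T_m ≈ 886 K

T_H = 2145 °F → (2145 − 32) × 5/9 = 1173.89 °C = 1447.04 K.
For reversible stages Q_m = Q_H·(T_m/T_H). Setting W₁ = Q_H(1 − T_m/T_H) equal to W₂ = Q_m(1 − T_C/T_m) = Q_H·(T_m − T_C)/T_H gives T_H − T_m = T_m − T_C, so T_m = (T_H + T_C)/2 = (1447.04 + 325.00)/2 = 886 K.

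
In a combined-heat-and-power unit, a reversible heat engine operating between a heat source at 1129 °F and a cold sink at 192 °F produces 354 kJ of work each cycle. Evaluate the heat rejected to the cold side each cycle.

Q_C ≈ 246 kJ

T_H = 1129 °F → (1129 − 32) × 5/9 = 609.44 °C = 882.59 K.
T_C = 192 °F → (192 − 32) × 5/9 = 88.89 °C = 362.04 K.
For a reversible engine, η = 1 − T_C/T_H = 1 − 362.04/882.59 = 0.5898.
Since Q_C/Q_H = T_C/T_H and Q_H = W/η, Q_C = W·T_C/(T_H − T_C) = 354 × 362.04/520.56 = 246 kJ.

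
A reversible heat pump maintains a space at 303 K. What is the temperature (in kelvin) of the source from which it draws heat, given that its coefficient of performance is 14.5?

T_C ≈ 282 K

COP_HP = T_H/(T_H − T_C) ⇒ T_C = T_H·(COP_HP − 1)/COP_HP = 303.00 × (14.5 − 1)/14.5 = 282 K.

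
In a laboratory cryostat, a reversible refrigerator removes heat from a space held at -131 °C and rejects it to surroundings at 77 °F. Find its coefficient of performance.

COP_R ≈ 0.9112

T_H = 77 °F → (77 − 32) × 5/9 = 25.00 °C = 298.15 K.
T_C = -131 °C → -131 + 273.15 = 142.15 K.
The reversible coefficient of performance is COP_R = T_C/(T_H − T_C) = 142.15/(298.15 − 142.15) = 0.9112.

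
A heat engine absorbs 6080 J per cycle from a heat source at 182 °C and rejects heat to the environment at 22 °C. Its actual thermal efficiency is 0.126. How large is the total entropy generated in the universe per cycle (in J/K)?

T_H = 182 °C → 182 + 273.15 = 455.15 K.
T_C = 22 °C → 22 + 273.15 = 295.15 K.
W = η·Q_H = 0.126 × 6080 = 766.1 J, so Q_C = Q_H − W = 5314 J.
Entropy balance on the reservoirs: −Q_H/T_H = -13.36 J/K, +Q_C/T_C = 18.00 J/K.
ΔS_univ = −Q_H/T_H + Q_C/T_C = 4.65 J/K (> 0, since η = 0.126 < η_Carnot = 0.352).

ΔS_univ ≈ 4.65 J/K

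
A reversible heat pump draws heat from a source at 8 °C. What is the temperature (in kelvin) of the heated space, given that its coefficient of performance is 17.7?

T_C = 8 °C → 8 + 273.15 = 281.15 K.
COP_HP = T_H/(T_H − T_C) ⇒ T_H = T_C·COP_HP/(COP_HP − 1) = 281.15 × 17.7/(17.7 − 1) = 298 K.

T_H ≈ 298 K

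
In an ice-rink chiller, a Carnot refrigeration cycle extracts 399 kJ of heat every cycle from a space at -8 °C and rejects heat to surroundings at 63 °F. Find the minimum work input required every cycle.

W_in ≈ 37.95 kJ

T_H = 63 °F → (63 − 32) × 5/9 = 17.22 °C = 290.37 K.
T_C = -8 °C → -8 + 273.15 = 265.15 K.
For a reversible refrigerator, COP_R = T_C/(T_H − T_C) = 265.15/25.22 = 10.5126.
W = Q_C/COP_R = 399/10.5126 = 37.95 kJ.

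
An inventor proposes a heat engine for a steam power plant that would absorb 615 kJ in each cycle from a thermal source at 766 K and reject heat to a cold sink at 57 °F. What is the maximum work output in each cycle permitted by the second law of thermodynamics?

W_max ≈ 385 kJ

T_C = 57 °F → (57 − 32) × 5/9 = 13.89 °C = 287.04 K.
The second-law ceiling is the Carnot efficiency, η_max = 1 − T_C/T_H = 1 − 287.04/766.00 = 0.6253.
W_max = η_max · Q_H = 0.6253 × 615 = 385 kJ.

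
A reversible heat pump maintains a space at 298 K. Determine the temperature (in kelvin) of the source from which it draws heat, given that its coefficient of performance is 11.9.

T_C ≈ 273 K

COP_HP = T_H/(T_H − T_C) ⇒ T_C = T_H·(COP_HP − 1)/COP_HP = 298.00 × (11.9 − 1)/11.9 = 273 K.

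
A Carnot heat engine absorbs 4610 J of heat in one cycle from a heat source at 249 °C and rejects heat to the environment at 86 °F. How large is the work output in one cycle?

W ≈ 1930 J

T_H = 249 °C → 249 + 273.15 = 522.15 K.
T_C = 86 °F → (86 − 32) × 5/9 = 30.00 °C = 303.15 K.
Carnot efficiency: η = 1 − T_C/T_H = 1 − 303.15/522.15 = 0.4194.
W = η·Q_H = 0.4194 × 4610 = 1930 J.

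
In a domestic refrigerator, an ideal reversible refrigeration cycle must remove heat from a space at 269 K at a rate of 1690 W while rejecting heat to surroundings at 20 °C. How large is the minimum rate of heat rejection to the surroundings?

T_H = 20 °C → 20 + 273.15 = 293.15 K.
For a reversible cycle Q_H/Q_C = T_H/T_C, so Q_H = Q_C·T_H/T_C = 1690 × 293.15/269.00 = 1840 W.

Q̇_H ≈ 1840 W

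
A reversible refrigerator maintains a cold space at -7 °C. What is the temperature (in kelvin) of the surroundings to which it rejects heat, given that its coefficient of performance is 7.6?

T_C = -7 °C → -7 + 273.15 = 266.15 K.
COP_R = T_C/(T_H − T_C) ⇒ T_H = T_C·(1 + 1/COP_R) = 266.15 × (1 + 1/7.6) = 301.2 K.

T_H ≈ 301.2 K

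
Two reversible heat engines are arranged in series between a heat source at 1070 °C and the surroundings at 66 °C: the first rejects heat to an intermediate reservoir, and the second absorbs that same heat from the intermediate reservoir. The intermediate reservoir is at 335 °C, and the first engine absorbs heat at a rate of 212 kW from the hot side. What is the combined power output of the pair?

T_H = 1070 °C → 1070 + 273.15 = 1343.15 K.
T_C = 66 °C → 66 + 273.15 = 339.15 K.
Two reversible stages in series are equivalent to a single Carnot engine between T_H and T_C, so η_total = 1 − T_C/T_H = 1 − 339.15/1343.15 = 0.7475.
W_total = η_total · Q_H = 0.7475 × 212 = 158 kW.

Ẇ_total ≈ 158 kW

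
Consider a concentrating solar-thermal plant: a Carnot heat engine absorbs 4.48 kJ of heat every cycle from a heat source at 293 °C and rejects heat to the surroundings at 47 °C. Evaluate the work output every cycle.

T_H = 293 °C → 293 + 273.15 = 566.15 K.
T_C = 47 °C → 47 + 273.15 = 320.15 K.
Since the cycle is reversible, η = 1 − T_C/T_H = 1 − 320.15/566.15 = 0.4345.
W = η·Q_H = 0.4345 × 4.48 = 1.95 kJ.

W ≈ 1.95 kJ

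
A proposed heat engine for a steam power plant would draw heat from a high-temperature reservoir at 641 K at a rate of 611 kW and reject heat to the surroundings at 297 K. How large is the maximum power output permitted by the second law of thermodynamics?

Ẇ_max ≈ 328 kW

No engine can exceed the Carnot limit: η_max = 1 − T_C/T_H = 1 − 297.00/641.00 = 0.5367.
W_max = η_max · Q_H = 0.5367 × 611 = 328 kW.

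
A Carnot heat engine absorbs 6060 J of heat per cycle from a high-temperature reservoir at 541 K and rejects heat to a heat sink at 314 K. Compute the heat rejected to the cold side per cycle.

Q_C ≈ 3520 J

The Carnot efficiency is η = 1 − T_C/T_H = 1 − 314.00/541.00 = 0.4196.
For a reversible cycle Q_C/Q_H = T_C/T_H, so Q_C = 6060 × 314.00/541.00 = 3520 J.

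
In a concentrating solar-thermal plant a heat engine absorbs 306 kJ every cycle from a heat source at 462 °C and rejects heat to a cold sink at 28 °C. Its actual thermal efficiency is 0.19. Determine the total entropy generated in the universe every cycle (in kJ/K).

ΔS_univ ≈ 0.407 kJ/K

T_H = 462 °C → 462 + 273.15 = 735.15 K.
T_C = 28 °C → 28 + 273.15 = 301.15 K.
W = η·Q_H = 0.19 × 306 = 58.14 kJ, so Q_C = Q_H − W = 247.9 kJ.
The hot reservoir loses entropy Q_H/T_H = 306/735.15 = 0.4162 kJ/K; the cold reservoir gains Q_C/T_C = 247.9/301.15 = 0.8230 kJ/K.
ΔS_univ = −Q_H/T_H + Q_C/T_C = 0.407 kJ/K (> 0, since η = 0.19 < η_Carnot = 0.590).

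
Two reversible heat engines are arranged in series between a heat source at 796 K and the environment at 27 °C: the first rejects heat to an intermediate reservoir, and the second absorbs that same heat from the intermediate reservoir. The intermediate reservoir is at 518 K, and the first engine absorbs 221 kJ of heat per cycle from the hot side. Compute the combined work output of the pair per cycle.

T_C = 27 °C → 27 + 273.15 = 300.15 K.
Two reversible stages in series are equivalent to a single Carnot engine between T_H and T_C, so η_total = 1 − T_C/T_H = 1 − 300.15/796.00 = 0.6229.
W_total = η_total · Q_H = 0.6229 × 221 = 137.7 kJ.

W_total ≈ 137.7 kJ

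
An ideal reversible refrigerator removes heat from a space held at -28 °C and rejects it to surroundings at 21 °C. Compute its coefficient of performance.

COP_R ≈ 5.00

T_H = 21 °C → 21 + 273.15 = 294.15 K.
T_C = -28 °C → -28 + 273.15 = 245.15 K.
COP_R = T_C/(T_H − T_C) = 245.15/(294.15 − 245.15) = 5.00.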